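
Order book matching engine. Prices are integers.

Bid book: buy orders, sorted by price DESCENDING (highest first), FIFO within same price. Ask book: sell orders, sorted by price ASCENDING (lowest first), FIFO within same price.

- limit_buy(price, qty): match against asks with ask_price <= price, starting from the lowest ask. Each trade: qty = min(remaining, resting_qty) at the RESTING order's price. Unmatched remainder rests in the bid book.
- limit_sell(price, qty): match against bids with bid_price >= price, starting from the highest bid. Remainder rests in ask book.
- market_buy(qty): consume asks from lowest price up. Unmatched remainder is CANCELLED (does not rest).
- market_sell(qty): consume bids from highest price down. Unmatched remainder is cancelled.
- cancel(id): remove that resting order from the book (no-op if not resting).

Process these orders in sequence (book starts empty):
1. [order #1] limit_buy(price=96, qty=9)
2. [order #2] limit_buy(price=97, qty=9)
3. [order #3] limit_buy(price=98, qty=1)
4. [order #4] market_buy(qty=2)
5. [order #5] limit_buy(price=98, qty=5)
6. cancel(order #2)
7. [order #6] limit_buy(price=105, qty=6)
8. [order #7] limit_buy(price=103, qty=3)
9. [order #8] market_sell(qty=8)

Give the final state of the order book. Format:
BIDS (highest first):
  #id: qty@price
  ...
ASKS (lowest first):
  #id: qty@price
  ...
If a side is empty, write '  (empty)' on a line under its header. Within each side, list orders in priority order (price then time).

Answer: BIDS (highest first):
  #7: 1@103
  #3: 1@98
  #5: 5@98
  #1: 9@96
ASKS (lowest first):
  (empty)

Derivation:
After op 1 [order #1] limit_buy(price=96, qty=9): fills=none; bids=[#1:9@96] asks=[-]
After op 2 [order #2] limit_buy(price=97, qty=9): fills=none; bids=[#2:9@97 #1:9@96] asks=[-]
After op 3 [order #3] limit_buy(price=98, qty=1): fills=none; bids=[#3:1@98 #2:9@97 #1:9@96] asks=[-]
After op 4 [order #4] market_buy(qty=2): fills=none; bids=[#3:1@98 #2:9@97 #1:9@96] asks=[-]
After op 5 [order #5] limit_buy(price=98, qty=5): fills=none; bids=[#3:1@98 #5:5@98 #2:9@97 #1:9@96] asks=[-]
After op 6 cancel(order #2): fills=none; bids=[#3:1@98 #5:5@98 #1:9@96] asks=[-]
After op 7 [order #6] limit_buy(price=105, qty=6): fills=none; bids=[#6:6@105 #3:1@98 #5:5@98 #1:9@96] asks=[-]
After op 8 [order #7] limit_buy(price=103, qty=3): fills=none; bids=[#6:6@105 #7:3@103 #3:1@98 #5:5@98 #1:9@96] asks=[-]
After op 9 [order #8] market_sell(qty=8): fills=#6x#8:6@105 #7x#8:2@103; bids=[#7:1@103 #3:1@98 #5:5@98 #1:9@96] asks=[-]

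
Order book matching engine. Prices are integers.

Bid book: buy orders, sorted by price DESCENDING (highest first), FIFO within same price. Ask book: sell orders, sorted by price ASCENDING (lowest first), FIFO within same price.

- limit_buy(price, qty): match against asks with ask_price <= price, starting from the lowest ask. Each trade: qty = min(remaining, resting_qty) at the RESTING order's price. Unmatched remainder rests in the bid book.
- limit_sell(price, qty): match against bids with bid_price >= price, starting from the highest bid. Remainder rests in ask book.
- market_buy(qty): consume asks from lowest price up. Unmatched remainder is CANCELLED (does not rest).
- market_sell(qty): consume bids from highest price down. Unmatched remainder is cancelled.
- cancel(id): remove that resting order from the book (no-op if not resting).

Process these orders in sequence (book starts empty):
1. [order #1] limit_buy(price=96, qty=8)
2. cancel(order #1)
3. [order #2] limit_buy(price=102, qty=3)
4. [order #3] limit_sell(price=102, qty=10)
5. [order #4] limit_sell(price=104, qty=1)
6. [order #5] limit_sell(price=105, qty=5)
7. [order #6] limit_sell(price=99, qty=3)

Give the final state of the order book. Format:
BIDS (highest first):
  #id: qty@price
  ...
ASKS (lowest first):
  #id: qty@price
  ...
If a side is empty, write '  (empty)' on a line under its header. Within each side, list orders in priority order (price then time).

Answer: BIDS (highest first):
  (empty)
ASKS (lowest first):
  #6: 3@99
  #3: 7@102
  #4: 1@104
  #5: 5@105

Derivation:
After op 1 [order #1] limit_buy(price=96, qty=8): fills=none; bids=[#1:8@96] asks=[-]
After op 2 cancel(order #1): fills=none; bids=[-] asks=[-]
After op 3 [order #2] limit_buy(price=102, qty=3): fills=none; bids=[#2:3@102] asks=[-]
After op 4 [order #3] limit_sell(price=102, qty=10): fills=#2x#3:3@102; bids=[-] asks=[#3:7@102]
After op 5 [order #4] limit_sell(price=104, qty=1): fills=none; bids=[-] asks=[#3:7@102 #4:1@104]
After op 6 [order #5] limit_sell(price=105, qty=5): fills=none; bids=[-] asks=[#3:7@102 #4:1@104 #5:5@105]
After op 7 [order #6] limit_sell(price=99, qty=3): fills=none; bids=[-] asks=[#6:3@99 #3:7@102 #4:1@104 #5:5@105]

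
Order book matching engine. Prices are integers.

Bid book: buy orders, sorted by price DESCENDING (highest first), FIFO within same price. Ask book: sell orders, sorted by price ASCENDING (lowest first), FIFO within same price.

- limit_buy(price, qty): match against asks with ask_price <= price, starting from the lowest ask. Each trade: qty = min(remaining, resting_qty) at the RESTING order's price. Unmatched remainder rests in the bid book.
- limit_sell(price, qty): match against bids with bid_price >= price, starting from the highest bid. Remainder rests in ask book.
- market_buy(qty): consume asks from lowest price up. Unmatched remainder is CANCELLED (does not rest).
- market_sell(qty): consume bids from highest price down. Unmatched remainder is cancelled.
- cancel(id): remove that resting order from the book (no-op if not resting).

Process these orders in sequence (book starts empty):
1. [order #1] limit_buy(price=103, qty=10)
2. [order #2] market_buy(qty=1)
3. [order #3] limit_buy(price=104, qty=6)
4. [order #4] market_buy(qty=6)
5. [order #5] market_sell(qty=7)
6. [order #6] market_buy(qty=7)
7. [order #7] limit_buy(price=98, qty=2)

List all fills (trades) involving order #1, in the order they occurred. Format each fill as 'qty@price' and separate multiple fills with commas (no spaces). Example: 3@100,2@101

After op 1 [order #1] limit_buy(price=103, qty=10): fills=none; bids=[#1:10@103] asks=[-]
After op 2 [order #2] market_buy(qty=1): fills=none; bids=[#1:10@103] asks=[-]
After op 3 [order #3] limit_buy(price=104, qty=6): fills=none; bids=[#3:6@104 #1:10@103] asks=[-]
After op 4 [order #4] market_buy(qty=6): fills=none; bids=[#3:6@104 #1:10@103] asks=[-]
After op 5 [order #5] market_sell(qty=7): fills=#3x#5:6@104 #1x#5:1@103; bids=[#1:9@103] asks=[-]
After op 6 [order #6] market_buy(qty=7): fills=none; bids=[#1:9@103] asks=[-]
After op 7 [order #7] limit_buy(price=98, qty=2): fills=none; bids=[#1:9@103 #7:2@98] asks=[-]

Answer: 1@103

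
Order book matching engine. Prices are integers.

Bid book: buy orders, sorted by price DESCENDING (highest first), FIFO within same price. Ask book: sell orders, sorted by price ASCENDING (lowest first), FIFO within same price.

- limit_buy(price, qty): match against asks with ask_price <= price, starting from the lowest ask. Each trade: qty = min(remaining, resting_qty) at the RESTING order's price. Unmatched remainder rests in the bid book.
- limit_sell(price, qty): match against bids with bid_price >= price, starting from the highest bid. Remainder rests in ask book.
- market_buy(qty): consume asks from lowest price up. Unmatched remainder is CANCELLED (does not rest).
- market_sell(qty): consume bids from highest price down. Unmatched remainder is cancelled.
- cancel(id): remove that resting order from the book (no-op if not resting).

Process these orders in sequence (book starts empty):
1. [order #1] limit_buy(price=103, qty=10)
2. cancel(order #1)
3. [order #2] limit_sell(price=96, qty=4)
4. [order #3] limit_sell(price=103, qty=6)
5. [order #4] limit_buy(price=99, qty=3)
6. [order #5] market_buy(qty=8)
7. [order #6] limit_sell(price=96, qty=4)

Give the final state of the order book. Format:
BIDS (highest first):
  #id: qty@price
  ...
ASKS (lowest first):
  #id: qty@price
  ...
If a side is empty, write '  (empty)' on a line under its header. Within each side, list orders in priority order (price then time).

Answer: BIDS (highest first):
  (empty)
ASKS (lowest first):
  #6: 4@96

Derivation:
After op 1 [order #1] limit_buy(price=103, qty=10): fills=none; bids=[#1:10@103] asks=[-]
After op 2 cancel(order #1): fills=none; bids=[-] asks=[-]
After op 3 [order #2] limit_sell(price=96, qty=4): fills=none; bids=[-] asks=[#2:4@96]
After op 4 [order #3] limit_sell(price=103, qty=6): fills=none; bids=[-] asks=[#2:4@96 #3:6@103]
After op 5 [order #4] limit_buy(price=99, qty=3): fills=#4x#2:3@96; bids=[-] asks=[#2:1@96 #3:6@103]
After op 6 [order #5] market_buy(qty=8): fills=#5x#2:1@96 #5x#3:6@103; bids=[-] asks=[-]
After op 7 [order #6] limit_sell(price=96, qty=4): fills=none; bids=[-] asks=[#6:4@96]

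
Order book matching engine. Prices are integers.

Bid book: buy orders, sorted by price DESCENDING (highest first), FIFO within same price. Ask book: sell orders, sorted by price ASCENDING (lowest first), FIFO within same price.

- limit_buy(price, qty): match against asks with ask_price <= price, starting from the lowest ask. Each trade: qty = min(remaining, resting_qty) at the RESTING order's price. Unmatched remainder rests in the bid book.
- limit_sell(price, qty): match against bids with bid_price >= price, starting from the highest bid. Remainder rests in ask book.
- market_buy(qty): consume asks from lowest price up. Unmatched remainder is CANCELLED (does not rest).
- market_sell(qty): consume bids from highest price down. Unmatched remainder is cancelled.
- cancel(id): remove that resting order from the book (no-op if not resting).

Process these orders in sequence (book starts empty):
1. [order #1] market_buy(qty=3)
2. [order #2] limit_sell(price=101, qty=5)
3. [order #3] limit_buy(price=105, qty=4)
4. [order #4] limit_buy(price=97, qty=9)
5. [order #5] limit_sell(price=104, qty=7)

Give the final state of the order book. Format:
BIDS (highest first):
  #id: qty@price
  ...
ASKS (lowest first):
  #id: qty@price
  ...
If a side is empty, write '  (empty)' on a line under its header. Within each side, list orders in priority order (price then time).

After op 1 [order #1] market_buy(qty=3): fills=none; bids=[-] asks=[-]
After op 2 [order #2] limit_sell(price=101, qty=5): fills=none; bids=[-] asks=[#2:5@101]
After op 3 [order #3] limit_buy(price=105, qty=4): fills=#3x#2:4@101; bids=[-] asks=[#2:1@101]
After op 4 [order #4] limit_buy(price=97, qty=9): fills=none; bids=[#4:9@97] asks=[#2:1@101]
After op 5 [order #5] limit_sell(price=104, qty=7): fills=none; bids=[#4:9@97] asks=[#2:1@101 #5:7@104]

Answer: BIDS (highest first):
  #4: 9@97
ASKS (lowest first):
  #2: 1@101
  #5: 7@104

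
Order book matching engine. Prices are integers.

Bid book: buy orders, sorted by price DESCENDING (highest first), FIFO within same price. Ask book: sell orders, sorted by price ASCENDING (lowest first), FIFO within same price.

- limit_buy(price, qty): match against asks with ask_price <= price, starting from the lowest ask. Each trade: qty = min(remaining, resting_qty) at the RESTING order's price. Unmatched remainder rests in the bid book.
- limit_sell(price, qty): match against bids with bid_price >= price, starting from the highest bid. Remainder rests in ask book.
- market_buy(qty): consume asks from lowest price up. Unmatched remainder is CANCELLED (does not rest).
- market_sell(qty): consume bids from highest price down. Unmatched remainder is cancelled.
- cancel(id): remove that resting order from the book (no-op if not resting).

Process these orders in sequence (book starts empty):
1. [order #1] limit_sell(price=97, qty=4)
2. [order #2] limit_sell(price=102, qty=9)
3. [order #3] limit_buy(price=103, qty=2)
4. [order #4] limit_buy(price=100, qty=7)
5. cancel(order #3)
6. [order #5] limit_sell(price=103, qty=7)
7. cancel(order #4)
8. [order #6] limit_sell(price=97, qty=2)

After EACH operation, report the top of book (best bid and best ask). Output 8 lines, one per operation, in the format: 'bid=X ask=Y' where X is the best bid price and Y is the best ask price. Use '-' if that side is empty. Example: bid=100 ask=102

After op 1 [order #1] limit_sell(price=97, qty=4): fills=none; bids=[-] asks=[#1:4@97]
After op 2 [order #2] limit_sell(price=102, qty=9): fills=none; bids=[-] asks=[#1:4@97 #2:9@102]
After op 3 [order #3] limit_buy(price=103, qty=2): fills=#3x#1:2@97; bids=[-] asks=[#1:2@97 #2:9@102]
After op 4 [order #4] limit_buy(price=100, qty=7): fills=#4x#1:2@97; bids=[#4:5@100] asks=[#2:9@102]
After op 5 cancel(order #3): fills=none; bids=[#4:5@100] asks=[#2:9@102]
After op 6 [order #5] limit_sell(price=103, qty=7): fills=none; bids=[#4:5@100] asks=[#2:9@102 #5:7@103]
After op 7 cancel(order #4): fills=none; bids=[-] asks=[#2:9@102 #5:7@103]
After op 8 [order #6] limit_sell(price=97, qty=2): fills=none; bids=[-] asks=[#6:2@97 #2:9@102 #5:7@103]

Answer: bid=- ask=97
bid=- ask=97
bid=- ask=97
bid=100 ask=102
bid=100 ask=102
bid=100 ask=102
bid=- ask=102
bid=- ask=97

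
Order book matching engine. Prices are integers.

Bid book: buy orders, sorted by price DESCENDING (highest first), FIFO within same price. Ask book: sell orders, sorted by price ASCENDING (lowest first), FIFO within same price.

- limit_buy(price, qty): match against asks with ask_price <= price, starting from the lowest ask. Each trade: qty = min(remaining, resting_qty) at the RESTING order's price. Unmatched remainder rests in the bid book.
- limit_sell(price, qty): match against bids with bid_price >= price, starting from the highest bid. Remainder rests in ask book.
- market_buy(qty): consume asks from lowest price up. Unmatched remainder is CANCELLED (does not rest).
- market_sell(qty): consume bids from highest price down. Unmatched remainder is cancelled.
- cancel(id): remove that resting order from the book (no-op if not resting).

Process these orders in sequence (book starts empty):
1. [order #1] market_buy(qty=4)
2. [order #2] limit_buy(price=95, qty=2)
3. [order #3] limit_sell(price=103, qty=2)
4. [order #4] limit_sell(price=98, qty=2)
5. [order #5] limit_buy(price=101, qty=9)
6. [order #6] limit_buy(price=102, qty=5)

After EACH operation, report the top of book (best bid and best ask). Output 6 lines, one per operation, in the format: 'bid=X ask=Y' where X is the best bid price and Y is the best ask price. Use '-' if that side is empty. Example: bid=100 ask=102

After op 1 [order #1] market_buy(qty=4): fills=none; bids=[-] asks=[-]
After op 2 [order #2] limit_buy(price=95, qty=2): fills=none; bids=[#2:2@95] asks=[-]
After op 3 [order #3] limit_sell(price=103, qty=2): fills=none; bids=[#2:2@95] asks=[#3:2@103]
After op 4 [order #4] limit_sell(price=98, qty=2): fills=none; bids=[#2:2@95] asks=[#4:2@98 #3:2@103]
After op 5 [order #5] limit_buy(price=101, qty=9): fills=#5x#4:2@98; bids=[#5:7@101 #2:2@95] asks=[#3:2@103]
After op 6 [order #6] limit_buy(price=102, qty=5): fills=none; bids=[#6:5@102 #5:7@101 #2:2@95] asks=[#3:2@103]

Answer: bid=- ask=-
bid=95 ask=-
bid=95 ask=103
bid=95 ask=98
bid=101 ask=103
bid=102 ask=103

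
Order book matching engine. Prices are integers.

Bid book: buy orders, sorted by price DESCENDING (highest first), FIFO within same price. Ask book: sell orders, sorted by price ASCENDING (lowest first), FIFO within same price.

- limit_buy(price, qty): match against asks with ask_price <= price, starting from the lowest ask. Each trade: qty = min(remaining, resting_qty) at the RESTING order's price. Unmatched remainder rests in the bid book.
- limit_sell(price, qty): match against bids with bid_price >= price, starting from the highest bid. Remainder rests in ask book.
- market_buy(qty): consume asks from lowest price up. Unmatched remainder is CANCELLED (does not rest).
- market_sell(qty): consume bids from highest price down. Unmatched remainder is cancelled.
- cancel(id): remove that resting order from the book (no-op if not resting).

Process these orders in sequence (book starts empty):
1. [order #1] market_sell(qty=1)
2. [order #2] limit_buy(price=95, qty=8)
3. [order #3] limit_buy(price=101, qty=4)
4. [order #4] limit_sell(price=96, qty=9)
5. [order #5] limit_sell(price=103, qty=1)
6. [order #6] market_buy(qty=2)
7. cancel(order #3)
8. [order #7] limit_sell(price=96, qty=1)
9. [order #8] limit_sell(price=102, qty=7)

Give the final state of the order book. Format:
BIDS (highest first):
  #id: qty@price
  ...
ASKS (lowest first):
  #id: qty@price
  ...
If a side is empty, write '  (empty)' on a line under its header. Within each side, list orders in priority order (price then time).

After op 1 [order #1] market_sell(qty=1): fills=none; bids=[-] asks=[-]
After op 2 [order #2] limit_buy(price=95, qty=8): fills=none; bids=[#2:8@95] asks=[-]
After op 3 [order #3] limit_buy(price=101, qty=4): fills=none; bids=[#3:4@101 #2:8@95] asks=[-]
After op 4 [order #4] limit_sell(price=96, qty=9): fills=#3x#4:4@101; bids=[#2:8@95] asks=[#4:5@96]
After op 5 [order #5] limit_sell(price=103, qty=1): fills=none; bids=[#2:8@95] asks=[#4:5@96 #5:1@103]
After op 6 [order #6] market_buy(qty=2): fills=#6x#4:2@96; bids=[#2:8@95] asks=[#4:3@96 #5:1@103]
After op 7 cancel(order #3): fills=none; bids=[#2:8@95] asks=[#4:3@96 #5:1@103]
After op 8 [order #7] limit_sell(price=96, qty=1): fills=none; bids=[#2:8@95] asks=[#4:3@96 #7:1@96 #5:1@103]
After op 9 [order #8] limit_sell(price=102, qty=7): fills=none; bids=[#2:8@95] asks=[#4:3@96 #7:1@96 #8:7@102 #5:1@103]

Answer: BIDS (highest first):
  #2: 8@95
ASKS (lowest first):
  #4: 3@96
  #7: 1@96
  #8: 7@102
  #5: 1@103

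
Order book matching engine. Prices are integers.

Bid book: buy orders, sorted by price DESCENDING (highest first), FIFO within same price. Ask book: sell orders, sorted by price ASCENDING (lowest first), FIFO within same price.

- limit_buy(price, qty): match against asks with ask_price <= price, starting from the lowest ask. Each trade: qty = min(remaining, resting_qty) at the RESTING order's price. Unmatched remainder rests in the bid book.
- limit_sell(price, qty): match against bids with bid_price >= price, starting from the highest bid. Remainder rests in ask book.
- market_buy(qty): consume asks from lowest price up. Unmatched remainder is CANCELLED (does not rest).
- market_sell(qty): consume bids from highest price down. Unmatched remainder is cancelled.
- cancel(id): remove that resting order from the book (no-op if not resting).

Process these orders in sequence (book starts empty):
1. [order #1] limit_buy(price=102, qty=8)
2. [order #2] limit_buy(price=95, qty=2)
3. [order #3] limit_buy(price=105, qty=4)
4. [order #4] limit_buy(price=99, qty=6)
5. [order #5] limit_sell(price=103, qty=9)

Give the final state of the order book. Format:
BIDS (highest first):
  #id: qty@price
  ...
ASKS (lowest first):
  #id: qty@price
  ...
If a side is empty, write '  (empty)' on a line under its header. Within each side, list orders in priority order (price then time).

Answer: BIDS (highest first):
  #1: 8@102
  #4: 6@99
  #2: 2@95
ASKS (lowest first):
  #5: 5@103

Derivation:
After op 1 [order #1] limit_buy(price=102, qty=8): fills=none; bids=[#1:8@102] asks=[-]
After op 2 [order #2] limit_buy(price=95, qty=2): fills=none; bids=[#1:8@102 #2:2@95] asks=[-]
After op 3 [order #3] limit_buy(price=105, qty=4): fills=none; bids=[#3:4@105 #1:8@102 #2:2@95] asks=[-]
After op 4 [order #4] limit_buy(price=99, qty=6): fills=none; bids=[#3:4@105 #1:8@102 #4:6@99 #2:2@95] asks=[-]
After op 5 [order #5] limit_sell(price=103, qty=9): fills=#3x#5:4@105; bids=[#1:8@102 #4:6@99 #2:2@95] asks=[#5:5@103]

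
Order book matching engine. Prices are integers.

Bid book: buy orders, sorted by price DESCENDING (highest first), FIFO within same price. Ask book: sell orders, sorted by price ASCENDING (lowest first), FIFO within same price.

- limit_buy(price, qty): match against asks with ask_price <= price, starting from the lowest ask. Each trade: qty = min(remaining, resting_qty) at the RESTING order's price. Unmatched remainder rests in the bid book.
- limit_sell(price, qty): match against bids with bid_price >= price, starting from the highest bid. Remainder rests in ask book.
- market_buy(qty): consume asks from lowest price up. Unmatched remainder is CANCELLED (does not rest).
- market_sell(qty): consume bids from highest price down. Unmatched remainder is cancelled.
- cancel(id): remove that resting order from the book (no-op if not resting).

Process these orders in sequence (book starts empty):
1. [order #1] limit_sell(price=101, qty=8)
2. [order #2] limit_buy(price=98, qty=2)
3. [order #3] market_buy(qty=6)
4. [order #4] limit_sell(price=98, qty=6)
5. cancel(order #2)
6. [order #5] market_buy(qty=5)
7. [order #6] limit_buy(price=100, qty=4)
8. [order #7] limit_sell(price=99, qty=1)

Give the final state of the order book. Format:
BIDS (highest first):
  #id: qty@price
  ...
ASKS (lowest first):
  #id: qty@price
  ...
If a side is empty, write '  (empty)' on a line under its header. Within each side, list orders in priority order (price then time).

After op 1 [order #1] limit_sell(price=101, qty=8): fills=none; bids=[-] asks=[#1:8@101]
After op 2 [order #2] limit_buy(price=98, qty=2): fills=none; bids=[#2:2@98] asks=[#1:8@101]
After op 3 [order #3] market_buy(qty=6): fills=#3x#1:6@101; bids=[#2:2@98] asks=[#1:2@101]
After op 4 [order #4] limit_sell(price=98, qty=6): fills=#2x#4:2@98; bids=[-] asks=[#4:4@98 #1:2@101]
After op 5 cancel(order #2): fills=none; bids=[-] asks=[#4:4@98 #1:2@101]
After op 6 [order #5] market_buy(qty=5): fills=#5x#4:4@98 #5x#1:1@101; bids=[-] asks=[#1:1@101]
After op 7 [order #6] limit_buy(price=100, qty=4): fills=none; bids=[#6:4@100] asks=[#1:1@101]
After op 8 [order #7] limit_sell(price=99, qty=1): fills=#6x#7:1@100; bids=[#6:3@100] asks=[#1:1@101]

Answer: BIDS (highest first):
  #6: 3@100
ASKS (lowest first):
  #1: 1@101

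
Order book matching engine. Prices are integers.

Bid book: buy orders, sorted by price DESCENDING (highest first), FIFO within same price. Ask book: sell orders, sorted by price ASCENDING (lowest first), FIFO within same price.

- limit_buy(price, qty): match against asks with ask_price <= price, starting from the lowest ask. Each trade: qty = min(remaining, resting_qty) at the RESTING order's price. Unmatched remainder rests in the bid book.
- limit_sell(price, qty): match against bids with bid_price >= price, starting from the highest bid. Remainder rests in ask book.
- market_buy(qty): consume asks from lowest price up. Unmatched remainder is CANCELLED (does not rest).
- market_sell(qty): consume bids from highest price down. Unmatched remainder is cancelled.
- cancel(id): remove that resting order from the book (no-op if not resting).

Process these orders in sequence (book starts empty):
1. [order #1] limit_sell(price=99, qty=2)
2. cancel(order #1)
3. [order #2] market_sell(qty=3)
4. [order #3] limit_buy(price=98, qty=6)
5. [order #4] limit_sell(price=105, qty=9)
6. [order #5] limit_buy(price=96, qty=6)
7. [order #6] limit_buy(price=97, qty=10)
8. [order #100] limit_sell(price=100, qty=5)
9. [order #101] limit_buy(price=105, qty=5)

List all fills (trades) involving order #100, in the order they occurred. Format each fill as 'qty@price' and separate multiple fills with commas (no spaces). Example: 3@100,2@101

Answer: 5@100

Derivation:
After op 1 [order #1] limit_sell(price=99, qty=2): fills=none; bids=[-] asks=[#1:2@99]
After op 2 cancel(order #1): fills=none; bids=[-] asks=[-]
After op 3 [order #2] market_sell(qty=3): fills=none; bids=[-] asks=[-]
After op 4 [order #3] limit_buy(price=98, qty=6): fills=none; bids=[#3:6@98] asks=[-]
After op 5 [order #4] limit_sell(price=105, qty=9): fills=none; bids=[#3:6@98] asks=[#4:9@105]
After op 6 [order #5] limit_buy(price=96, qty=6): fills=none; bids=[#3:6@98 #5:6@96] asks=[#4:9@105]
After op 7 [order #6] limit_buy(price=97, qty=10): fills=none; bids=[#3:6@98 #6:10@97 #5:6@96] asks=[#4:9@105]
After op 8 [order #100] limit_sell(price=100, qty=5): fills=none; bids=[#3:6@98 #6:10@97 #5:6@96] asks=[#100:5@100 #4:9@105]
After op 9 [order #101] limit_buy(price=105, qty=5): fills=#101x#100:5@100; bids=[#3:6@98 #6:10@97 #5:6@96] asks=[#4:9@105]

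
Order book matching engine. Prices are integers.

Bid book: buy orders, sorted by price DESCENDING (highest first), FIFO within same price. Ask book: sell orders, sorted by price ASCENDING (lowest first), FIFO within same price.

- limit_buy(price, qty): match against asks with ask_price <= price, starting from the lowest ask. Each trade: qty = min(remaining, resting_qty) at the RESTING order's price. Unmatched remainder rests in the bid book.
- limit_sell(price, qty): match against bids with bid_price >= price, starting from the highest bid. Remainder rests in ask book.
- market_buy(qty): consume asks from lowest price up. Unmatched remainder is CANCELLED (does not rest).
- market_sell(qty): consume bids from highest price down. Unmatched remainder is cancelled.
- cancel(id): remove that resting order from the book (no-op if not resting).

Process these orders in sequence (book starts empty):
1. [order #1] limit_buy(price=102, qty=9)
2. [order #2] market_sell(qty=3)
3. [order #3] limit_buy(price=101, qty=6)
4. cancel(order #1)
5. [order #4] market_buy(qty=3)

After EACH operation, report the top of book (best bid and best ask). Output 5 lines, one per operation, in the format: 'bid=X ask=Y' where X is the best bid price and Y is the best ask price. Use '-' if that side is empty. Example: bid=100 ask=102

Answer: bid=102 ask=-
bid=102 ask=-
bid=102 ask=-
bid=101 ask=-
bid=101 ask=-

Derivation:
After op 1 [order #1] limit_buy(price=102, qty=9): fills=none; bids=[#1:9@102] asks=[-]
After op 2 [order #2] market_sell(qty=3): fills=#1x#2:3@102; bids=[#1:6@102] asks=[-]
After op 3 [order #3] limit_buy(price=101, qty=6): fills=none; bids=[#1:6@102 #3:6@101] asks=[-]
After op 4 cancel(order #1): fills=none; bids=[#3:6@101] asks=[-]
After op 5 [order #4] market_buy(qty=3): fills=none; bids=[#3:6@101] asks=[-]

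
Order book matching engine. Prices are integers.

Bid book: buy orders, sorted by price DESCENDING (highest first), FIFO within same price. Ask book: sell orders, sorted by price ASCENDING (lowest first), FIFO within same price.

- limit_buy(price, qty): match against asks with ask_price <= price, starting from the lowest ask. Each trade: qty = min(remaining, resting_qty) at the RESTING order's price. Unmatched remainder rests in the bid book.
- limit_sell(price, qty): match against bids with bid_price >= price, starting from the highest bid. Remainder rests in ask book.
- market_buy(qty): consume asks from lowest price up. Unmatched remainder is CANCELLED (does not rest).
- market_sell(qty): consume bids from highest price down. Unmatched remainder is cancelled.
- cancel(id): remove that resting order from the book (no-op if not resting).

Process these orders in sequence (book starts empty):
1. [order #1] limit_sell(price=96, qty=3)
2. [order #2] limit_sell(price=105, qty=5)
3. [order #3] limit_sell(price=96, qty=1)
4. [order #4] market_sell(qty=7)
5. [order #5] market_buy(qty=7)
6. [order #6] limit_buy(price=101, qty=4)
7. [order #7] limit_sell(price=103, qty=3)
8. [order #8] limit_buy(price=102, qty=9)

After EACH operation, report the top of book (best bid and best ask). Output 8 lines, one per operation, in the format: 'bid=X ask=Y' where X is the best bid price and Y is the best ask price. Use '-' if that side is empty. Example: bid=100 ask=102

Answer: bid=- ask=96
bid=- ask=96
bid=- ask=96
bid=- ask=96
bid=- ask=105
bid=101 ask=105
bid=101 ask=103
bid=102 ask=103

Derivation:
After op 1 [order #1] limit_sell(price=96, qty=3): fills=none; bids=[-] asks=[#1:3@96]
After op 2 [order #2] limit_sell(price=105, qty=5): fills=none; bids=[-] asks=[#1:3@96 #2:5@105]
After op 3 [order #3] limit_sell(price=96, qty=1): fills=none; bids=[-] asks=[#1:3@96 #3:1@96 #2:5@105]
After op 4 [order #4] market_sell(qty=7): fills=none; bids=[-] asks=[#1:3@96 #3:1@96 #2:5@105]
After op 5 [order #5] market_buy(qty=7): fills=#5x#1:3@96 #5x#3:1@96 #5x#2:3@105; bids=[-] asks=[#2:2@105]
After op 6 [order #6] limit_buy(price=101, qty=4): fills=none; bids=[#6:4@101] asks=[#2:2@105]
After op 7 [order #7] limit_sell(price=103, qty=3): fills=none; bids=[#6:4@101] asks=[#7:3@103 #2:2@105]
After op 8 [order #8] limit_buy(price=102, qty=9): fills=none; bids=[#8:9@102 #6:4@101] asks=[#7:3@103 #2:2@105]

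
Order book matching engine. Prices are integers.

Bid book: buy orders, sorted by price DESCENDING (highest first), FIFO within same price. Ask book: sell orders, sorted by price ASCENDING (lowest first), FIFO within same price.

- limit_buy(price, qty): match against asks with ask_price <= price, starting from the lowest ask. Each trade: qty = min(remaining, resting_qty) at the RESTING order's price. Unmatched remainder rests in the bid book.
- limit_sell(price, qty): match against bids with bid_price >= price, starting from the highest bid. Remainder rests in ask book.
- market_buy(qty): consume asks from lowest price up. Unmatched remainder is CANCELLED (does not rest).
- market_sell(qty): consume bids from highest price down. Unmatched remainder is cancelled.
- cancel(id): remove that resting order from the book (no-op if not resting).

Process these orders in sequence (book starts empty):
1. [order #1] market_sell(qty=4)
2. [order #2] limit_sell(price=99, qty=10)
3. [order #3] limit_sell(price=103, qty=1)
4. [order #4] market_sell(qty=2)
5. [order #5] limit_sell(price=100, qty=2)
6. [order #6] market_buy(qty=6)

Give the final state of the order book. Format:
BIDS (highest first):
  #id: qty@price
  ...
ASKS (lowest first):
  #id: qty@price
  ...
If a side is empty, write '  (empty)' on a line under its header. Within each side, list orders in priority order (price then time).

After op 1 [order #1] market_sell(qty=4): fills=none; bids=[-] asks=[-]
After op 2 [order #2] limit_sell(price=99, qty=10): fills=none; bids=[-] asks=[#2:10@99]
After op 3 [order #3] limit_sell(price=103, qty=1): fills=none; bids=[-] asks=[#2:10@99 #3:1@103]
After op 4 [order #4] market_sell(qty=2): fills=none; bids=[-] asks=[#2:10@99 #3:1@103]
After op 5 [order #5] limit_sell(price=100, qty=2): fills=none; bids=[-] asks=[#2:10@99 #5:2@100 #3:1@103]
After op 6 [order #6] market_buy(qty=6): fills=#6x#2:6@99; bids=[-] asks=[#2:4@99 #5:2@100 #3:1@103]

Answer: BIDS (highest first):
  (empty)
ASKS (lowest first):
  #2: 4@99
  #5: 2@100
  #3: 1@103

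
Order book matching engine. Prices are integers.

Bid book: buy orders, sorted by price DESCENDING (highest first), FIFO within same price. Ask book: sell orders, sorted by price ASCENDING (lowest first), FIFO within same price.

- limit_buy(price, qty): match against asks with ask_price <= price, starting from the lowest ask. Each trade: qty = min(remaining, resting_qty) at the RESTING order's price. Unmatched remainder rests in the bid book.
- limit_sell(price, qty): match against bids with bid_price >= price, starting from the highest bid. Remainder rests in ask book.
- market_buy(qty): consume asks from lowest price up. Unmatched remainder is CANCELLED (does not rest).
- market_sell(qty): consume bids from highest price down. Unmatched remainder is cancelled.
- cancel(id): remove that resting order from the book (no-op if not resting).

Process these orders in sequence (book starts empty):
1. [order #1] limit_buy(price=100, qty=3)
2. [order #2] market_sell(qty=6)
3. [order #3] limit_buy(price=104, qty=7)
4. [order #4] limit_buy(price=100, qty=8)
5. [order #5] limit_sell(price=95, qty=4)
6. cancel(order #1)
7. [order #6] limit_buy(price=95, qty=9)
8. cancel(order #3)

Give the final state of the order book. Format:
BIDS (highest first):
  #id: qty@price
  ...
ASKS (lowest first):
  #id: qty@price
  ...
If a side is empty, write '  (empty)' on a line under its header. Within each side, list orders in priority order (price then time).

After op 1 [order #1] limit_buy(price=100, qty=3): fills=none; bids=[#1:3@100] asks=[-]
After op 2 [order #2] market_sell(qty=6): fills=#1x#2:3@100; bids=[-] asks=[-]
After op 3 [order #3] limit_buy(price=104, qty=7): fills=none; bids=[#3:7@104] asks=[-]
After op 4 [order #4] limit_buy(price=100, qty=8): fills=none; bids=[#3:7@104 #4:8@100] asks=[-]
After op 5 [order #5] limit_sell(price=95, qty=4): fills=#3x#5:4@104; bids=[#3:3@104 #4:8@100] asks=[-]
After op 6 cancel(order #1): fills=none; bids=[#3:3@104 #4:8@100] asks=[-]
After op 7 [order #6] limit_buy(price=95, qty=9): fills=none; bids=[#3:3@104 #4:8@100 #6:9@95] asks=[-]
After op 8 cancel(order #3): fills=none; bids=[#4:8@100 #6:9@95] asks=[-]

Answer: BIDS (highest first):
  #4: 8@100
  #6: 9@95
ASKS (lowest first):
  (empty)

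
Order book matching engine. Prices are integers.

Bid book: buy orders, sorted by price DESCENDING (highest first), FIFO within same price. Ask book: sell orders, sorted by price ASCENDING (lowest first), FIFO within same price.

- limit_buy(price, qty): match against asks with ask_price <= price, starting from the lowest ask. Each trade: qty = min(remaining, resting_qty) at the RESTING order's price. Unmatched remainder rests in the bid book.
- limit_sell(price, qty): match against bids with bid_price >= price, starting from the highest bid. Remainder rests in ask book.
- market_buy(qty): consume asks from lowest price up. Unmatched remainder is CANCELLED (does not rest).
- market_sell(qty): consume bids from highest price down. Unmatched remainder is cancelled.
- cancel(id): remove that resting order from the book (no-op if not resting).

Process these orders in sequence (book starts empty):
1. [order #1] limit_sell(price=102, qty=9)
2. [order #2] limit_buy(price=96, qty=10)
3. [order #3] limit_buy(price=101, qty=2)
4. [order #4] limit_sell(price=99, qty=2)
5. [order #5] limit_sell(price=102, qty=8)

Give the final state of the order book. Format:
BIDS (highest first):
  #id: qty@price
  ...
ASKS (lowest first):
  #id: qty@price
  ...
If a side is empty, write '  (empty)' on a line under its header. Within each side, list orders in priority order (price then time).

Answer: BIDS (highest first):
  #2: 10@96
ASKS (lowest first):
  #1: 9@102
  #5: 8@102

Derivation:
After op 1 [order #1] limit_sell(price=102, qty=9): fills=none; bids=[-] asks=[#1:9@102]
After op 2 [order #2] limit_buy(price=96, qty=10): fills=none; bids=[#2:10@96] asks=[#1:9@102]
After op 3 [order #3] limit_buy(price=101, qty=2): fills=none; bids=[#3:2@101 #2:10@96] asks=[#1:9@102]
After op 4 [order #4] limit_sell(price=99, qty=2): fills=#3x#4:2@101; bids=[#2:10@96] asks=[#1:9@102]
After op 5 [order #5] limit_sell(price=102, qty=8): fills=none; bids=[#2:10@96] asks=[#1:9@102 #5:8@102]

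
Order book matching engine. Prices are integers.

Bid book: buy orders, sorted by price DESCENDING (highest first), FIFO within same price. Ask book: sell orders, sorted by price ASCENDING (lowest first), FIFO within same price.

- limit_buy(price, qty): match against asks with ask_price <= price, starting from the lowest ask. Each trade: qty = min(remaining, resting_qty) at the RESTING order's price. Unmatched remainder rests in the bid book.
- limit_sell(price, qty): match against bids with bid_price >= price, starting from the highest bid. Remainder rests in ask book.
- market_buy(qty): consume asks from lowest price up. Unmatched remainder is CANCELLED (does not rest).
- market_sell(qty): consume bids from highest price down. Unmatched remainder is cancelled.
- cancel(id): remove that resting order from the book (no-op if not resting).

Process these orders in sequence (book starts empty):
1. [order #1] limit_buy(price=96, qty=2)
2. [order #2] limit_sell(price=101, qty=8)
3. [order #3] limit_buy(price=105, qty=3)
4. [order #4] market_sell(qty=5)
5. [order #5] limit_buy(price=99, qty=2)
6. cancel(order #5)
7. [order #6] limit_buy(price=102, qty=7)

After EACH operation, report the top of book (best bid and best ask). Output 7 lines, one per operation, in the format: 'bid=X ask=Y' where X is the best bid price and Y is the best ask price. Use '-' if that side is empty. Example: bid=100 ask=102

Answer: bid=96 ask=-
bid=96 ask=101
bid=96 ask=101
bid=- ask=101
bid=99 ask=101
bid=- ask=101
bid=102 ask=-

Derivation:
After op 1 [order #1] limit_buy(price=96, qty=2): fills=none; bids=[#1:2@96] asks=[-]
After op 2 [order #2] limit_sell(price=101, qty=8): fills=none; bids=[#1:2@96] asks=[#2:8@101]
After op 3 [order #3] limit_buy(price=105, qty=3): fills=#3x#2:3@101; bids=[#1:2@96] asks=[#2:5@101]
After op 4 [order #4] market_sell(qty=5): fills=#1x#4:2@96; bids=[-] asks=[#2:5@101]
After op 5 [order #5] limit_buy(price=99, qty=2): fills=none; bids=[#5:2@99] asks=[#2:5@101]
After op 6 cancel(order #5): fills=none; bids=[-] asks=[#2:5@101]
After op 7 [order #6] limit_buy(price=102, qty=7): fills=#6x#2:5@101; bids=[#6:2@102] asks=[-]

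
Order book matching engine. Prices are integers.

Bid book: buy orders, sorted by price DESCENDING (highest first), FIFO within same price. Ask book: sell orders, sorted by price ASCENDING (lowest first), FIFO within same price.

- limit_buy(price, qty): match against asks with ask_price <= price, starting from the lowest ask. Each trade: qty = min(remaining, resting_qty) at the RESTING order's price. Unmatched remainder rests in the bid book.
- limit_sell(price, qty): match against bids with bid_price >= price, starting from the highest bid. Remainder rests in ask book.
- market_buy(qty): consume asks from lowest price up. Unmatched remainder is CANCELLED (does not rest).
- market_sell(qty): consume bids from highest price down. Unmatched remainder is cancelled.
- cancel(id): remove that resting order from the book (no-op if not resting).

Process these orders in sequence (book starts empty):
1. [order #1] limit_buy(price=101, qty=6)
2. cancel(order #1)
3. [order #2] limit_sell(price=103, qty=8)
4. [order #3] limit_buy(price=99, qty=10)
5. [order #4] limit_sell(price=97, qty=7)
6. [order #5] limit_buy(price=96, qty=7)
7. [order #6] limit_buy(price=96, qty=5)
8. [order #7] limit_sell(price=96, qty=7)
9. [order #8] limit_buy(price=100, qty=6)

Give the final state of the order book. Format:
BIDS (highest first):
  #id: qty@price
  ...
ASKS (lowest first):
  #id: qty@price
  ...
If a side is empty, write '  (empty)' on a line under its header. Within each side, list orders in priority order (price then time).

Answer: BIDS (highest first):
  #8: 6@100
  #5: 3@96
  #6: 5@96
ASKS (lowest first):
  #2: 8@103

Derivation:
After op 1 [order #1] limit_buy(price=101, qty=6): fills=none; bids=[#1:6@101] asks=[-]
After op 2 cancel(order #1): fills=none; bids=[-] asks=[-]
After op 3 [order #2] limit_sell(price=103, qty=8): fills=none; bids=[-] asks=[#2:8@103]
After op 4 [order #3] limit_buy(price=99, qty=10): fills=none; bids=[#3:10@99] asks=[#2:8@103]
After op 5 [order #4] limit_sell(price=97, qty=7): fills=#3x#4:7@99; bids=[#3:3@99] asks=[#2:8@103]
After op 6 [order #5] limit_buy(price=96, qty=7): fills=none; bids=[#3:3@99 #5:7@96] asks=[#2:8@103]
After op 7 [order #6] limit_buy(price=96, qty=5): fills=none; bids=[#3:3@99 #5:7@96 #6:5@96] asks=[#2:8@103]
After op 8 [order #7] limit_sell(price=96, qty=7): fills=#3x#7:3@99 #5x#7:4@96; bids=[#5:3@96 #6:5@96] asks=[#2:8@103]
After op 9 [order #8] limit_buy(price=100, qty=6): fills=none; bids=[#8:6@100 #5:3@96 #6:5@96] asks=[#2:8@103]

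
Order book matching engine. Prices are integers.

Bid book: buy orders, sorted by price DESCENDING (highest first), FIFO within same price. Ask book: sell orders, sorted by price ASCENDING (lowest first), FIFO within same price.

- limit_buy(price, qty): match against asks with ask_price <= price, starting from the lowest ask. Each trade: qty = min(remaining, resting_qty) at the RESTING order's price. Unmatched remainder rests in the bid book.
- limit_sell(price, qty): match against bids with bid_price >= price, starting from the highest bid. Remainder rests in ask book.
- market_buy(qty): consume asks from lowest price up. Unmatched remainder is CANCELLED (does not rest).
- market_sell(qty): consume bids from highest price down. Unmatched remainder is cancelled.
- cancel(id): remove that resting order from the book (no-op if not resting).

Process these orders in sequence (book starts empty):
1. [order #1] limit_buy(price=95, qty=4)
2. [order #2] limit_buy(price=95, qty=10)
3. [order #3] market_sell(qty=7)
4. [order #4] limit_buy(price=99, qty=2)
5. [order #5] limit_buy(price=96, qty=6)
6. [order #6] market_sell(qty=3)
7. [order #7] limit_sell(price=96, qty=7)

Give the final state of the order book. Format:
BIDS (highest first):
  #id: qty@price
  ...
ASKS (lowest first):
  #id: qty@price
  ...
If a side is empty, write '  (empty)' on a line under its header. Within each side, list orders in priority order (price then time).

After op 1 [order #1] limit_buy(price=95, qty=4): fills=none; bids=[#1:4@95] asks=[-]
After op 2 [order #2] limit_buy(price=95, qty=10): fills=none; bids=[#1:4@95 #2:10@95] asks=[-]
After op 3 [order #3] market_sell(qty=7): fills=#1x#3:4@95 #2x#3:3@95; bids=[#2:7@95] asks=[-]
After op 4 [order #4] limit_buy(price=99, qty=2): fills=none; bids=[#4:2@99 #2:7@95] asks=[-]
After op 5 [order #5] limit_buy(price=96, qty=6): fills=none; bids=[#4:2@99 #5:6@96 #2:7@95] asks=[-]
After op 6 [order #6] market_sell(qty=3): fills=#4x#6:2@99 #5x#6:1@96; bids=[#5:5@96 #2:7@95] asks=[-]
After op 7 [order #7] limit_sell(price=96, qty=7): fills=#5x#7:5@96; bids=[#2:7@95] asks=[#7:2@96]

Answer: BIDS (highest first):
  #2: 7@95
ASKS (lowest first):
  #7: 2@96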